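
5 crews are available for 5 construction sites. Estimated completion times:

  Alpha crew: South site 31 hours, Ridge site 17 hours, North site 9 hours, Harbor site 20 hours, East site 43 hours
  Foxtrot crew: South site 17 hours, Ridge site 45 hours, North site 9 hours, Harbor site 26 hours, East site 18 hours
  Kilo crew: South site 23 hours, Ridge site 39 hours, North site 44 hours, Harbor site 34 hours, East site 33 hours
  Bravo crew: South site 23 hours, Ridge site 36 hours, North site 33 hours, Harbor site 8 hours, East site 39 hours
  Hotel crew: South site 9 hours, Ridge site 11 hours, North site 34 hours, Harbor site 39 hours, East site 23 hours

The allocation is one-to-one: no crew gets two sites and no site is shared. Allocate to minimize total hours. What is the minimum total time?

Min total: 69 hours

Optimal: Alpha crew→North site (9 hours), Foxtrot crew→East site (18 hours), Kilo crew→South site (23 hours), Bravo crew→Harbor site (8 hours), Hotel crew→Ridge site (11 hours) — total 9+18+23+8+11 = 69 hours.
Column-greedy (each site in turn goes to its cheapest remaining crew) gives 76 hours, worse by 7.
Next-best assignment: Alpha crew→Ridge site, Foxtrot crew→North site, Kilo crew→East site, Bravo crew→Harbor site, Hotel crew→South site = 76 hours.
No other one-to-one assignment undercuts 69 hours.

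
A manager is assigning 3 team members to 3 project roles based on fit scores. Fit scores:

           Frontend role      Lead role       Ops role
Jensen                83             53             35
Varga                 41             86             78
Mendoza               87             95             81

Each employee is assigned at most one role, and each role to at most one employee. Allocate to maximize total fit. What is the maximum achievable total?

Optimal: Jensen→Frontend role (83 pts), Varga→Ops role (78 pts), Mendoza→Lead role (95 pts) — total 83+78+95 = 256 pts.
Next-best assignment: Jensen→Frontend role, Varga→Lead role, Mendoza→Ops role = 250 pts.
Swapping Mendoza↔Jensen (Mendoza→Frontend role 87 pts, Jensen→Lead role 53 pts) loses 38.

Maximum total: 256 pts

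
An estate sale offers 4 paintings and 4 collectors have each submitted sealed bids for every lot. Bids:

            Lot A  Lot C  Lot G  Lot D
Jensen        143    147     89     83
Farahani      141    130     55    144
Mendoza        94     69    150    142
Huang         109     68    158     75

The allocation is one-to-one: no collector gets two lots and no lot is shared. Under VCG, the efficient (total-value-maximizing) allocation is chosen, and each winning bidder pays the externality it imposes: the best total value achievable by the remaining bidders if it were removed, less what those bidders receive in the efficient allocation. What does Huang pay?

Efficient allocation: Jensen→Lot C ($147), Farahani→Lot A ($141), Mendoza→Lot D ($142), Huang→Lot G ($158); total welfare W = $588.
Huang receives Lot G at value $158, so the others get W − 158 = $430.
Without Huang: best allocation of the remaining 3 bidders over all 4 lots is Jensen→Lot C ($147), Farahani→Lot D ($144), Mendoza→Lot G ($150), total $441.
VCG payment = (others' best without Huang) − (others' welfare with Huang) = 441 − 430 = $11.

Huang pays $11.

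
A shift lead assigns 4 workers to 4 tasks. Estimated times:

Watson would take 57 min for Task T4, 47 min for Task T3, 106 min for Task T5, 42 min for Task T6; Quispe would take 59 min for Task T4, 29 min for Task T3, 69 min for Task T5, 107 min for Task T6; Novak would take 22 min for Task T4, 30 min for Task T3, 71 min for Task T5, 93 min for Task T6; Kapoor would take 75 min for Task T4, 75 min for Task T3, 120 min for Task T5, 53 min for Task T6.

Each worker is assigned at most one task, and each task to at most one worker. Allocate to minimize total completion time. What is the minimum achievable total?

Min total: 191 min

Optimal: Watson→Task T3 (47 min), Quispe→Task T5 (69 min), Novak→Task T4 (22 min), Kapoor→Task T6 (53 min) — total 47+69+22+53 = 191 min.
Row-greedy (each worker in turn takes its cheapest remaining task) gives 213 min, worse by 22.
Every other assignment is strictly worse.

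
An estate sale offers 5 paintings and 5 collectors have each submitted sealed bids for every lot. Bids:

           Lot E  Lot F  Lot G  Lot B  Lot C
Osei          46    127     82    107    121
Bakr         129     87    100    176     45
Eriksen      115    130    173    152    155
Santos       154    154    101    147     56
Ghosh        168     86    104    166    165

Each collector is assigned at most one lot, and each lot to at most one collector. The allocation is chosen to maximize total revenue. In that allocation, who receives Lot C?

Ghosh receives Lot C.

Optimal: Osei→Lot F ($127), Bakr→Lot B ($176), Eriksen→Lot G ($173), Santos→Lot E ($154), Ghosh→Lot C ($165) — total 127+176+173+154+165 = $795.
Max-entry greedy (repeatedly take the single best remaining cell) gives $792, worse by 3.
Next-best assignment: Osei→Lot C, Bakr→Lot B, Eriksen→Lot G, Santos→Lot F, Ghosh→Lot E = $792.
Ghosh's own top lot is Lot E ($168), but forcing Ghosh→Lot E and reassigning the rest optimally gives only $792 — worse by 3.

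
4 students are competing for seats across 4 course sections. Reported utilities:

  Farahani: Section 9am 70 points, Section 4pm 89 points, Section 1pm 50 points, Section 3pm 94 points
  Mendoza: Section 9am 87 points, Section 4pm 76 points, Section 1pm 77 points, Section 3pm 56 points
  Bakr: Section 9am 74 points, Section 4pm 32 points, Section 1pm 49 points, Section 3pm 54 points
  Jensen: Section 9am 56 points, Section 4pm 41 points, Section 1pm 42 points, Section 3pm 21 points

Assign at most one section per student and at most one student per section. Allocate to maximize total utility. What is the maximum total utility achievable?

Optimal: Farahani→Section 3pm (94 points), Mendoza→Section 4pm (76 points), Bakr→Section 9am (74 points), Jensen→Section 1pm (42 points) — total 94+76+74+42 = 286 points.
Max-entry greedy (repeatedly take the single best remaining cell) gives 271 points, worse by 15.

Max total: 286 points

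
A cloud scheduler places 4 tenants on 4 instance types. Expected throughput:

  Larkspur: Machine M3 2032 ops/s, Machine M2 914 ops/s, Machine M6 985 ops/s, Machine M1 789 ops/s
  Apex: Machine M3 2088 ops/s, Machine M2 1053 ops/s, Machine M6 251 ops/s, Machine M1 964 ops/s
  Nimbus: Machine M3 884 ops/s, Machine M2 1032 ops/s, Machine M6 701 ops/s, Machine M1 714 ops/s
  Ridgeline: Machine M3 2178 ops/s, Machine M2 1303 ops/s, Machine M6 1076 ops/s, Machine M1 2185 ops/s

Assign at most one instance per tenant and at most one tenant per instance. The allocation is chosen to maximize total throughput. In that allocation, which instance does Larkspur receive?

Optimal: Larkspur→Machine M6 (985 ops/s), Apex→Machine M3 (2088 ops/s), Nimbus→Machine M2 (1032 ops/s), Ridgeline→Machine M1 (2185 ops/s) — total 985+2088+1032+2185 = 6290 ops/s.
Column-greedy (each instance in turn goes to its best remaining tenant) gives 4930 ops/s, worse by 1360.
Next-best assignment: Larkspur→Machine M3, Apex→Machine M2, Nimbus→Machine M6, Ridgeline→Machine M1 = 5971 ops/s.
Larkspur's own top instance is Machine M3 (2032 ops/s), but forcing Larkspur→Machine M3 and reassigning the rest optimally gives only 5971 ops/s — worse by 319.

Larkspur receives Machine M6.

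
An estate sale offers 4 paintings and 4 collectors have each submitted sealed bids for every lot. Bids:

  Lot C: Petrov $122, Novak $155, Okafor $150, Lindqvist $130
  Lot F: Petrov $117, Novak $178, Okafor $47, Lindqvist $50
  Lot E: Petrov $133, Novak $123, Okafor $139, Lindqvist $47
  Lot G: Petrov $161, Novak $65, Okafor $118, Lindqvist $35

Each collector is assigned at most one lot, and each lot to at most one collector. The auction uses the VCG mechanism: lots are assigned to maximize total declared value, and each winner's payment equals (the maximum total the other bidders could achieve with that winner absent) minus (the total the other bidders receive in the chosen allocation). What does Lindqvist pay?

Efficient allocation: Petrov→Lot G ($161), Novak→Lot F ($178), Okafor→Lot E ($139), Lindqvist→Lot C ($130); total welfare W = $608.
Lindqvist receives Lot C at value $130, so the others get W − 130 = $478.
Without Lindqvist: best allocation of the remaining 3 bidders over all 4 lots is Petrov→Lot G ($161), Novak→Lot F ($178), Okafor→Lot C ($150), total $489.
VCG payment = (others' best without Lindqvist) − (others' welfare with Lindqvist) = 489 − 478 = $11.

Lindqvist pays $11.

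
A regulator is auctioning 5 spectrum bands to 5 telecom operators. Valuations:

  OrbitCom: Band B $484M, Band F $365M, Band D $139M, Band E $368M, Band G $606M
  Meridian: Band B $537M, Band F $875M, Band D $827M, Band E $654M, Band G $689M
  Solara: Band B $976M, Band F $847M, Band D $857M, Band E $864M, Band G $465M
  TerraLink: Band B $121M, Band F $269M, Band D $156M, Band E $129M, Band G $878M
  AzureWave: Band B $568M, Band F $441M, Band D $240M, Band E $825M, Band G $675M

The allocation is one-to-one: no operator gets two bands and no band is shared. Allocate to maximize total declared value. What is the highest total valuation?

Maximum total: $3919M

This is the linear assignment problem.
Optimal: OrbitCom→Band B ($484M), Meridian→Band F ($875M), Solara→Band D ($857M), TerraLink→Band G ($878M), AzureWave→Band E ($825M) — total 484+875+857+878+825 = $3919M.
Column-greedy (each band in turn goes to its best remaining operator) gives $3337M, worse by 582.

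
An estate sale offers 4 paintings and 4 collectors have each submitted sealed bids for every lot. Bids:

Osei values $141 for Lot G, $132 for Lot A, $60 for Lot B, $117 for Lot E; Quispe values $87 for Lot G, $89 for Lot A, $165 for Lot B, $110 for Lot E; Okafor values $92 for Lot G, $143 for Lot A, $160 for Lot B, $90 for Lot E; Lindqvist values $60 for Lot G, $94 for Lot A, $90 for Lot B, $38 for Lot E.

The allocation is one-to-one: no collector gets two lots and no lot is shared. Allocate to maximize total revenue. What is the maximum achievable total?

Maximum total: $505

Optimal: Osei→Lot G ($141), Quispe→Lot E ($110), Okafor→Lot B ($160), Lindqvist→Lot A ($94) — total 141+110+160+94 = $505.
Max-entry greedy (repeatedly take the single best remaining cell) gives $487, worse by 18.
Next-best assignment: Osei→Lot G, Quispe→Lot B, Okafor→Lot E, Lindqvist→Lot A = $490.
No other one-to-one assignment exceeds $505.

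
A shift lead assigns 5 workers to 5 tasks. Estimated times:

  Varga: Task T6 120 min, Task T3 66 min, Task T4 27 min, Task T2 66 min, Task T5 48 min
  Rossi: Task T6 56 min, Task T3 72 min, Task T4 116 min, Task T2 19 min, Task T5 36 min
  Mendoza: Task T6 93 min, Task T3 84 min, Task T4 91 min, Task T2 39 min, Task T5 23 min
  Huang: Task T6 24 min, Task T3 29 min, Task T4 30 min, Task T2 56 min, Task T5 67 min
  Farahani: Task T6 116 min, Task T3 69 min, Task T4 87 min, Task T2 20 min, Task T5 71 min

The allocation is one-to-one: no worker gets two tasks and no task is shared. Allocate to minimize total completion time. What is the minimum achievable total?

Optimal: Varga→Task T4 (27 min), Rossi→Task T6 (56 min), Mendoza→Task T5 (23 min), Huang→Task T3 (29 min), Farahani→Task T2 (20 min) — total 27+56+23+29+20 = 155 min.
Column-greedy (each task in turn goes to its cheapest remaining worker) gives 219 min, worse by 64.
Next-best assignment: Varga→Task T4, Rossi→Task T2, Mendoza→Task T5, Huang→Task T6, Farahani→Task T3 = 162 min.

Min total: 155 min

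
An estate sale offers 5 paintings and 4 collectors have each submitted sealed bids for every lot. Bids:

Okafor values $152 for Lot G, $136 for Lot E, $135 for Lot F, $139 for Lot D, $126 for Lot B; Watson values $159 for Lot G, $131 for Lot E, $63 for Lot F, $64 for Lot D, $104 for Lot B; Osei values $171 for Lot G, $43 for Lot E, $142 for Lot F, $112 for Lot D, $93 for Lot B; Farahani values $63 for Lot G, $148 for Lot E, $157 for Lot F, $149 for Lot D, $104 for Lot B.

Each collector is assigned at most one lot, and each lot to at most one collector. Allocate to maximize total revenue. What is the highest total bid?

Max total: $598

Optimal: Okafor→Lot D ($139), Watson→Lot E ($131), Osei→Lot G ($171), Farahani→Lot F ($157) — total 139+131+171+157 = $598.
Row-greedy (each collector in turn takes its best remaining lot) gives $574, worse by 24.
Next-best assignment: Okafor→Lot D, Watson→Lot G, Osei→Lot F, Farahani→Lot E = $588.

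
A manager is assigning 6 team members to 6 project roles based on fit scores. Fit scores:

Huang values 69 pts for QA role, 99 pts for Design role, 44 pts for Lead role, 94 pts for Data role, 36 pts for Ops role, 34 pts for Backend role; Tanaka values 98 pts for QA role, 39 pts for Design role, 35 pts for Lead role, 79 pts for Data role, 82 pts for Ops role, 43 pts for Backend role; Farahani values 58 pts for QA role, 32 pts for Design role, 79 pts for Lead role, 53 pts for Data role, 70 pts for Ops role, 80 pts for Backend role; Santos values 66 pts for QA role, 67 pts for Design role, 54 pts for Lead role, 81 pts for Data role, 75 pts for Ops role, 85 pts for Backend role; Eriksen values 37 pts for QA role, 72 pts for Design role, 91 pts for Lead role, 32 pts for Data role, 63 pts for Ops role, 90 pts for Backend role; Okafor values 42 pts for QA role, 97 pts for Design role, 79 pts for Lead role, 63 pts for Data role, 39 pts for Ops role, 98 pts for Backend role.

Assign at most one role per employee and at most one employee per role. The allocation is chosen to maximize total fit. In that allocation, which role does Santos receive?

This is a one-to-one assignment (maximum-weight bipartite matching).
Optimal: Huang→Design role (99 pts), Tanaka→QA role (98 pts), Farahani→Ops role (70 pts), Santos→Data role (81 pts), Eriksen→Lead role (91 pts), Okafor→Backend role (98 pts) — total 99+98+70+81+91+98 = 537 pts.
Row-greedy (each employee in turn takes its best remaining role) gives 488 pts, worse by 49.
Next-best assignment: Huang→Data role, Tanaka→QA role, Farahani→Ops role, Santos→Backend role, Eriksen→Lead role, Okafor→Design role = 535 pts.
Every other assignment is strictly worse.
Santos's own top role is Backend role (85 pts), but forcing Santos→Backend role and reassigning the rest optimally gives only 535 pts — worse by 2.

Santos receives Data role.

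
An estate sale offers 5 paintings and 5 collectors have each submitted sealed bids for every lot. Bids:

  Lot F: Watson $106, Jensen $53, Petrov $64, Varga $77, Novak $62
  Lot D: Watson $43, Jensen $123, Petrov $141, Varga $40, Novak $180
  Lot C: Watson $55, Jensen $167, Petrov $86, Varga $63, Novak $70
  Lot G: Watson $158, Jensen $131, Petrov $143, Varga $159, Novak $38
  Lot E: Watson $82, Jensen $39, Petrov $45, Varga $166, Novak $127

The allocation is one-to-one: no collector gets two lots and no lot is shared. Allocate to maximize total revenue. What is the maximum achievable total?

Maximum total: $762

Optimal: Watson→Lot F ($106), Jensen→Lot C ($167), Petrov→Lot G ($143), Varga→Lot E ($166), Novak→Lot D ($180) — total 106+167+143+166+180 = $762.
Row-greedy (each collector in turn takes its best remaining lot) gives $694, worse by 68.
Next-best assignment: Watson→Lot G, Jensen→Lot C, Petrov→Lot F, Varga→Lot E, Novak→Lot D = $735.
Swapping Varga↔Petrov (Varga→Lot G $159, Petrov→Lot E $45) loses 105.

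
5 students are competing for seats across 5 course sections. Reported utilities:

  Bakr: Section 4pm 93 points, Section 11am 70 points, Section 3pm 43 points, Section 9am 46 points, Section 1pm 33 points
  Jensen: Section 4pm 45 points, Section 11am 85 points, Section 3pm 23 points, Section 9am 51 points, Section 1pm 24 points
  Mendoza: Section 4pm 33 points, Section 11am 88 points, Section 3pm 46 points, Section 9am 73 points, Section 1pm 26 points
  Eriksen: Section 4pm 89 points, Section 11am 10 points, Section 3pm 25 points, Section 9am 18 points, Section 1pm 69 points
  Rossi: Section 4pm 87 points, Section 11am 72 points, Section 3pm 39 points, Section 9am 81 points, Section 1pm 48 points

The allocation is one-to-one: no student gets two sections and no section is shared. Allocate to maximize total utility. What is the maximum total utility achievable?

Max total: 374 points

Treat this as an assignment problem: match each student to one section.
Optimal: Bakr→Section 4pm (93 points), Jensen→Section 11am (85 points), Mendoza→Section 3pm (46 points), Eriksen→Section 1pm (69 points), Rossi→Section 9am (81 points) — total 93+85+46+69+81 = 374 points.
Row-greedy (each student in turn takes its best remaining section) gives 359 points, worse by 15.
Swapping Rossi↔Jensen (Rossi→Section 11am 72 points, Jensen→Section 9am 51 points) loses 43.
No other one-to-one assignment exceeds 374 points.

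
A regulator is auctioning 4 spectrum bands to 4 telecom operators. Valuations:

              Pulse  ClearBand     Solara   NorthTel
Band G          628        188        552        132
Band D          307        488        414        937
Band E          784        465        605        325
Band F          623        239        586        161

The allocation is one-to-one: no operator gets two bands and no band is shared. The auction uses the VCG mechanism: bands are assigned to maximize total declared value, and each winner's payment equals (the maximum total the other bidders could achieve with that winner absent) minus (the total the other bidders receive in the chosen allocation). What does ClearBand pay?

Efficient allocation: Pulse→Band G ($628M), ClearBand→Band E ($465M), Solara→Band F ($586M), NorthTel→Band D ($937M); total welfare W = $2616M.
ClearBand receives Band E at value $465M, so the others get W − 465 = $2151M.
Without ClearBand: best allocation of the remaining 3 bidders over all 4 bands is Pulse→Band E ($784M), Solara→Band F ($586M), NorthTel→Band D ($937M), total $2307M.
VCG payment = (others' best without ClearBand) − (others' welfare with ClearBand) = 2307 − 2151 = $156M.

ClearBand pays $156M.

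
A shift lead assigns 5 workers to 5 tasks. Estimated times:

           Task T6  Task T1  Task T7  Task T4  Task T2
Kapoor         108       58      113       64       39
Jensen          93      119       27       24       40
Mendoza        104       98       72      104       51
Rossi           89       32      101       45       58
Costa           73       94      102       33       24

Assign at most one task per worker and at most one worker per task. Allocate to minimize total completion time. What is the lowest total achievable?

Min total: 235 min

Optimal: Kapoor→Task T2 (39 min), Jensen→Task T7 (27 min), Mendoza→Task T6 (104 min), Rossi→Task T1 (32 min), Costa→Task T4 (33 min) — total 39+27+104+32+33 = 235 min.
Min-entry greedy (repeatedly take the single cheapest remaining cell) gives 260 min, worse by 25.
Next-best assignment: Kapoor→Task T2, Jensen→Task T4, Mendoza→Task T7, Rossi→Task T1, Costa→Task T6 = 240 min.
Swapping Costa↔Jensen (Costa→Task T7 102 min, Jensen→Task T4 24 min) adds 66.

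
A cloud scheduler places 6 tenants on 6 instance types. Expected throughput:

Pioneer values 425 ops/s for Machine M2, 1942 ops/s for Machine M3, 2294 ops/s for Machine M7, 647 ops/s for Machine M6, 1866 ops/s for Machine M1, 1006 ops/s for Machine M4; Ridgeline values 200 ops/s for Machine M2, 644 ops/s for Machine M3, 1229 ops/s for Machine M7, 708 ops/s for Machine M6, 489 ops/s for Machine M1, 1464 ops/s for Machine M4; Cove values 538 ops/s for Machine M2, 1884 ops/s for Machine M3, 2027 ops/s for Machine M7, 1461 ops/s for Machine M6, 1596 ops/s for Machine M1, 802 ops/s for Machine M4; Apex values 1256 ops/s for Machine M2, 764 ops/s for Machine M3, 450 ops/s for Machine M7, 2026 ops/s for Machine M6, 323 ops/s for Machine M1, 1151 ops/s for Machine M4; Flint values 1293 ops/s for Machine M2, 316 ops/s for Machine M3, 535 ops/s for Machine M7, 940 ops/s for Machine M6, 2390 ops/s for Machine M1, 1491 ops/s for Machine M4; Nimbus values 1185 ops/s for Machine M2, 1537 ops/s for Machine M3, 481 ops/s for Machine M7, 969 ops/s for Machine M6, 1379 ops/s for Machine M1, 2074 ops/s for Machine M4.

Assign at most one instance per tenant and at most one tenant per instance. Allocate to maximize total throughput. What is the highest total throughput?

Max total: 11243 ops/s

Optimal: Pioneer→Machine M7 (2294 ops/s), Ridgeline→Machine M4 (1464 ops/s), Cove→Machine M3 (1884 ops/s), Apex→Machine M6 (2026 ops/s), Flint→Machine M1 (2390 ops/s), Nimbus→Machine M2 (1185 ops/s) — total 2294+1464+1884+2026+2390+1185 = 11243 ops/s.
Column-greedy (each instance in turn goes to its best remaining tenant) gives 10131 ops/s, worse by 1112.
Swapping Pioneer↔Nimbus (Pioneer→Machine M2 425 ops/s, Nimbus→Machine M7 481 ops/s) loses 2573.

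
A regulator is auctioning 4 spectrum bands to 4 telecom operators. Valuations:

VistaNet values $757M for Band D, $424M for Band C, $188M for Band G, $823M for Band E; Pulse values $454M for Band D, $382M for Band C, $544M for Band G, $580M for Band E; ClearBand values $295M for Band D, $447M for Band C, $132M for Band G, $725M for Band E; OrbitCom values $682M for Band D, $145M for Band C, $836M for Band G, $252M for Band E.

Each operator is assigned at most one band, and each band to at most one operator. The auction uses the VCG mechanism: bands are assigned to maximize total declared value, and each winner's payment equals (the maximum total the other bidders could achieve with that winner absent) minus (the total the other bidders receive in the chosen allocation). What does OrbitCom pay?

OrbitCom pays $162M.

Efficient allocation: VistaNet→Band D ($757M), Pulse→Band C ($382M), ClearBand→Band E ($725M), OrbitCom→Band G ($836M); total welfare W = $2700M.
OrbitCom receives Band G at value $836M, so the others get W − 836 = $1864M.
Without OrbitCom: best allocation of the remaining 3 bidders over all 4 bands is VistaNet→Band D ($757M), Pulse→Band G ($544M), ClearBand→Band E ($725M), total $2026M.
VCG payment = (others' best without OrbitCom) − (others' welfare with OrbitCom) = 2026 − 1864 = $162M.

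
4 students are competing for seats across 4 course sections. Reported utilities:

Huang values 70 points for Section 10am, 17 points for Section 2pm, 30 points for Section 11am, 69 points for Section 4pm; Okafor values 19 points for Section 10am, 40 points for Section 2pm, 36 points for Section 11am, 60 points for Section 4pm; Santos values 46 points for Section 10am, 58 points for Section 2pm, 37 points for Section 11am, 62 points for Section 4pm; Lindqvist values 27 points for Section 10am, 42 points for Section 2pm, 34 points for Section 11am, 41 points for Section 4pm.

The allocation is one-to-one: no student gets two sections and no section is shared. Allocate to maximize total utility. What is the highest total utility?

Maximum total: 222 points

Optimal: Huang→Section 10am (70 points), Okafor→Section 4pm (60 points), Santos→Section 2pm (58 points), Lindqvist→Section 11am (34 points) — total 70+60+58+34 = 222 points.
Column-greedy (each section in turn goes to its best remaining student) gives 205 points, worse by 17.
Next-best assignment: Huang→Section 10am, Okafor→Section 11am, Santos→Section 4pm, Lindqvist→Section 2pm = 210 points.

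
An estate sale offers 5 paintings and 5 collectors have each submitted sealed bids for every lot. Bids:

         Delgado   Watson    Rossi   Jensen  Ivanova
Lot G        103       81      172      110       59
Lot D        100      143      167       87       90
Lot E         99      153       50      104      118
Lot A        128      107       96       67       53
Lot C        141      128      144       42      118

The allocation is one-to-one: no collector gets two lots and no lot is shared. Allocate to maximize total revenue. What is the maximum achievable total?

This is a one-to-one assignment (maximum-weight bipartite matching).
Optimal: Delgado→Lot A ($128), Watson→Lot E ($153), Rossi→Lot D ($167), Jensen→Lot G ($110), Ivanova→Lot C ($118) — total 128+153+167+110+118 = $676.
Row-greedy (each collector in turn takes its best remaining lot) gives $606, worse by 70.
Next-best assignment: Delgado→Lot A, Watson→Lot D, Rossi→Lot G, Jensen→Lot E, Ivanova→Lot C = $665.
Every other assignment is strictly worse.

Maximum total: $676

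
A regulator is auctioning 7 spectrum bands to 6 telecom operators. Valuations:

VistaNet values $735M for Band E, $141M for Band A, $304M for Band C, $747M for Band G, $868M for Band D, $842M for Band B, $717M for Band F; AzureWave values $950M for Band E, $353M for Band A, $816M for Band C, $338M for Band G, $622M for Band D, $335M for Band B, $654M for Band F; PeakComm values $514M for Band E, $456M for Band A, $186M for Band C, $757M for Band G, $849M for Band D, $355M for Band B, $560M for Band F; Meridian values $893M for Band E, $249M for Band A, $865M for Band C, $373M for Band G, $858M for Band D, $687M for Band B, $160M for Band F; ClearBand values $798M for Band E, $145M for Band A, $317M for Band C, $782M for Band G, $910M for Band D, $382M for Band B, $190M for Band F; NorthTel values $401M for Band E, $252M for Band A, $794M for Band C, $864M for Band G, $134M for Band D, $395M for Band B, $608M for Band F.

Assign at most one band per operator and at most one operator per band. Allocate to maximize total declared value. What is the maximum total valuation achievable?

Optimal: VistaNet→Band B ($842M), AzureWave→Band E ($950M), PeakComm→Band F ($560M), Meridian→Band C ($865M), ClearBand→Band D ($910M), NorthTel→Band G ($864M) — total 842+950+560+865+910+864 = $4991M.
Column-greedy (each band in turn goes to its best remaining operator) gives $4887M, worse by 104.
Next-best assignment: VistaNet→Band B, AzureWave→Band E, PeakComm→Band G, Meridian→Band C, ClearBand→Band D, NorthTel→Band F = $4932M.
Swapping VistaNet↔NorthTel (VistaNet→Band G $747M, NorthTel→Band B $395M) loses 564.

Max total: $4991M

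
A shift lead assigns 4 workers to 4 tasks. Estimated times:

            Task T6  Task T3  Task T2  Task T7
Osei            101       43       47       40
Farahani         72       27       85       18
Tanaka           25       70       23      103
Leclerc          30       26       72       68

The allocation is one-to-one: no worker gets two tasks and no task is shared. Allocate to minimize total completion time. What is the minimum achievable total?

Optimal: Osei→Task T3 (43 min), Farahani→Task T7 (18 min), Tanaka→Task T2 (23 min), Leclerc→Task T6 (30 min) — total 43+18+23+30 = 114 min.
Row-greedy (each worker in turn takes its cheapest remaining task) gives 120 min, worse by 6.
Swapping Leclerc↔Osei (Leclerc→Task T3 26 min, Osei→Task T6 101 min) adds 54.

Minimum total: 114 min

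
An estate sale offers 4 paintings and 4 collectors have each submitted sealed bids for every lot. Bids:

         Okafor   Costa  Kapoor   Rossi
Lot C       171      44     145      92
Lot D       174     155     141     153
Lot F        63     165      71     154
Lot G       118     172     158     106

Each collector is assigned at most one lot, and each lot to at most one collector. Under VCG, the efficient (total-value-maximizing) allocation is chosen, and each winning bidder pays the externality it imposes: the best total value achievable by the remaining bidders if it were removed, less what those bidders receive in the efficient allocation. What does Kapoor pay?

Kapoor pays $11.

Efficient allocation: Okafor→Lot C ($171), Costa→Lot F ($165), Kapoor→Lot G ($158), Rossi→Lot D ($153); total welfare W = $647.
Kapoor receives Lot G at value $158, so the others get W − 158 = $489.
Without Kapoor: best allocation of the remaining 3 bidders over all 4 lots is Okafor→Lot D ($174), Costa→Lot G ($172), Rossi→Lot F ($154), total $500.
VCG payment = (others' best without Kapoor) − (others' welfare with Kapoor) = 500 − 489 = $11.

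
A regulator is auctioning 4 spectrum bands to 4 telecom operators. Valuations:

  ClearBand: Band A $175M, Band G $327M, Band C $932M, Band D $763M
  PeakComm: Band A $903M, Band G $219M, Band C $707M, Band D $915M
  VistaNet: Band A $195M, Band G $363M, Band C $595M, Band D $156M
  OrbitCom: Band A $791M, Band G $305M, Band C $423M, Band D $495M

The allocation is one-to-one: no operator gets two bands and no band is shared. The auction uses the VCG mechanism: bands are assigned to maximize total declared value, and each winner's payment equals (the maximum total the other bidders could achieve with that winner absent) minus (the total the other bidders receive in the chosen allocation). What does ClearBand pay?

Efficient allocation: ClearBand→Band C ($932M), PeakComm→Band D ($915M), VistaNet→Band G ($363M), OrbitCom→Band A ($791M); total welfare W = $3001M.
ClearBand receives Band C at value $932M, so the others get W − 932 = $2069M.
Without ClearBand: best allocation of the remaining 3 bidders over all 4 bands is PeakComm→Band D ($915M), VistaNet→Band C ($595M), OrbitCom→Band A ($791M), total $2301M.
VCG payment = (others' best without ClearBand) − (others' welfare with ClearBand) = 2301 − 2069 = $232M.

ClearBand pays $232M.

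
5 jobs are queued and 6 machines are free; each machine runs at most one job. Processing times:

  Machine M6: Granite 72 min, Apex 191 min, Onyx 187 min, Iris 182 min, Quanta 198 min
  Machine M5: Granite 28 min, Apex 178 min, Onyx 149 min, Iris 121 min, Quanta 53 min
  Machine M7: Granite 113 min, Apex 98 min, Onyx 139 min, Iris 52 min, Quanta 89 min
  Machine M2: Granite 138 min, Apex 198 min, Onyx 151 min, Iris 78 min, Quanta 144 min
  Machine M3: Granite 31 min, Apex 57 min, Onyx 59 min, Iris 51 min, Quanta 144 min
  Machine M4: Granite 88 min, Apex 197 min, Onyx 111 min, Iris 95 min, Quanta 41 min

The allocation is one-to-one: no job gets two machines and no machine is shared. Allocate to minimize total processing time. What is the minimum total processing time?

Minimum total: 304 min

Optimal: Granite→Machine M5 (28 min), Apex→Machine M7 (98 min), Onyx→Machine M3 (59 min), Iris→Machine M2 (78 min), Quanta→Machine M4 (41 min) — total 28+98+59+78+41 = 304 min.
Row-greedy (each job in turn takes its cheapest remaining machine) gives 392 min, worse by 88.
Swapping Apex↔Iris (Apex→Machine M2 198 min, Iris→Machine M7 52 min) adds 74.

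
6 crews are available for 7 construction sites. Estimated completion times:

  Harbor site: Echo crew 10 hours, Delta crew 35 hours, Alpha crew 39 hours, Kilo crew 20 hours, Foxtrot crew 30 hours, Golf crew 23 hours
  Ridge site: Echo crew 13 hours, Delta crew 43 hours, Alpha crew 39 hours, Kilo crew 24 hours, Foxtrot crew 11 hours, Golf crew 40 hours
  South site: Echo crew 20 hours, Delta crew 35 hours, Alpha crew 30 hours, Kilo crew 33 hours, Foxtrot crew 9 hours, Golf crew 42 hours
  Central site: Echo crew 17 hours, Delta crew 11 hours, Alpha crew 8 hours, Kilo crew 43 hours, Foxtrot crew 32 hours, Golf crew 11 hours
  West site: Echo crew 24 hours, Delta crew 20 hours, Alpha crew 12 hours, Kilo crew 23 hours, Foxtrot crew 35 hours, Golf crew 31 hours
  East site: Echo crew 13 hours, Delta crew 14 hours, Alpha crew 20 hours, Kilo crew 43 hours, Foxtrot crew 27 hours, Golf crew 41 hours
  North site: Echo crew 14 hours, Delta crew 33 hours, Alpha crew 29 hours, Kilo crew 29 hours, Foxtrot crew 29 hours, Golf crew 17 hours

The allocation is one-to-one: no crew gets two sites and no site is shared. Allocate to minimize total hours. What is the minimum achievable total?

Min total: 79 hours

Optimal: Echo crew→Ridge site (13 hours), Delta crew→East site (14 hours), Alpha crew→West site (12 hours), Kilo crew→Harbor site (20 hours), Foxtrot crew→South site (9 hours), Golf crew→Central site (11 hours) — total 13+14+12+20+9+11 = 79 hours.
Row-greedy (each crew in turn takes its cheapest remaining site) gives 83 hours, worse by 4.
Next-best assignment: Echo crew→Harbor site, Delta crew→East site, Alpha crew→West site, Kilo crew→Ridge site, Foxtrot crew→South site, Golf crew→Central site = 80 hours.
Checked against all permutations: 79 hours is optimal.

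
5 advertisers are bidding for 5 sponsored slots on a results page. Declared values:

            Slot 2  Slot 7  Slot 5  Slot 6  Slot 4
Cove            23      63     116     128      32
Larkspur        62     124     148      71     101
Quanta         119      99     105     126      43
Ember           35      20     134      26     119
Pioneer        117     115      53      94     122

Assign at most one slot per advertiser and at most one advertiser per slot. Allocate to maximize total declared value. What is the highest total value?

Treat this as an assignment problem: match each advertiser to one slot.
Optimal: Cove→Slot 6 ($128), Larkspur→Slot 5 ($148), Quanta→Slot 2 ($119), Ember→Slot 4 ($119), Pioneer→Slot 7 ($115) — total 128+148+119+119+115 = $629.
Column-greedy (each slot in turn goes to its best remaining advertiser) gives $627, worse by 2.
Every other assignment is strictly worse.

Max total: $629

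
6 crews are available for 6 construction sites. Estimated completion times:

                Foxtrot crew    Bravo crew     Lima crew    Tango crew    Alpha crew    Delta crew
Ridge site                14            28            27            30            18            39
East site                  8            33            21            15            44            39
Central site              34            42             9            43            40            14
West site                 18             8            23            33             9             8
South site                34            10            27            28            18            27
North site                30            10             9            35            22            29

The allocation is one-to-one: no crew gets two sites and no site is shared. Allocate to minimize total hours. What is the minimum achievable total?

This is a one-to-one assignment (minimum-cost bipartite matching).
Optimal: Foxtrot crew→Ridge site (14 hours), Bravo crew→South site (10 hours), Lima crew→North site (9 hours), Tango crew→East site (15 hours), Alpha crew→West site (9 hours), Delta crew→Central site (14 hours) — total 14+10+9+15+9+14 = 71 hours.
Min-entry greedy (repeatedly take the single cheapest remaining cell) gives 105 hours, worse by 34.
Next-best assignment: Foxtrot crew→Ridge site, Bravo crew→North site, Lima crew→Central site, Tango crew→East site, Alpha crew→South site, Delta crew→West site = 74 hours.
Checked against all permutations: 71 hours is optimal.

Min total: 71 hours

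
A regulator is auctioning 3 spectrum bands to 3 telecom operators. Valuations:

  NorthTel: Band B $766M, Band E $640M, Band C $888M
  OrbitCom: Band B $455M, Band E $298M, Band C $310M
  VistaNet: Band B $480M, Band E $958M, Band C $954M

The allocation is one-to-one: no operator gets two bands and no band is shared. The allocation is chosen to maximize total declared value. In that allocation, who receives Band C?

NorthTel receives Band C.

Treat this as an assignment problem: match each operator to one band.
Optimal: NorthTel→Band C ($888M), OrbitCom→Band B ($455M), VistaNet→Band E ($958M) — total 888+455+958 = $2301M.
Next-best assignment: NorthTel→Band E, OrbitCom→Band B, VistaNet→Band C = $2049M.
No other one-to-one assignment exceeds $2301M.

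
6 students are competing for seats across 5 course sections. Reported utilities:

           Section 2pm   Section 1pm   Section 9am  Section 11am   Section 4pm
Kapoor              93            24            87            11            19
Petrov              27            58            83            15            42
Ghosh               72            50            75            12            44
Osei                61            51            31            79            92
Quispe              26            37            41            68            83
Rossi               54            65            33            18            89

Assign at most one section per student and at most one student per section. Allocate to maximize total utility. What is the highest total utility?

Maximum total: 403 points

Optimal: Kapoor→Section 2pm (93 points), Rossi→Section 1pm (65 points), Petrov→Section 9am (83 points), Osei→Section 11am (79 points), Quispe→Section 4pm (83 points) — total 93+65+83+79+83 = 403 points.
Max-entry greedy (repeatedly take the single best remaining cell) gives 401 points, worse by 2.
Next-best assignment: Kapoor→Section 2pm, Rossi→Section 1pm, Petrov→Section 9am, Quispe→Section 11am, Osei→Section 4pm = 401 points.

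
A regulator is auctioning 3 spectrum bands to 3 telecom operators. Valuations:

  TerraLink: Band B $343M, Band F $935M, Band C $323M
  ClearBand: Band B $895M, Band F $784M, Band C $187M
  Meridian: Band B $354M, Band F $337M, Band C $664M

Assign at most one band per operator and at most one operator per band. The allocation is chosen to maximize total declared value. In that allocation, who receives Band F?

TerraLink receives Band F.

Treat this as an assignment problem: match each operator to one band.
Optimal: TerraLink→Band F ($935M), ClearBand→Band B ($895M), Meridian→Band C ($664M) — total 935+895+664 = $2494M.
Checked against all permutations: $2494M is optimal.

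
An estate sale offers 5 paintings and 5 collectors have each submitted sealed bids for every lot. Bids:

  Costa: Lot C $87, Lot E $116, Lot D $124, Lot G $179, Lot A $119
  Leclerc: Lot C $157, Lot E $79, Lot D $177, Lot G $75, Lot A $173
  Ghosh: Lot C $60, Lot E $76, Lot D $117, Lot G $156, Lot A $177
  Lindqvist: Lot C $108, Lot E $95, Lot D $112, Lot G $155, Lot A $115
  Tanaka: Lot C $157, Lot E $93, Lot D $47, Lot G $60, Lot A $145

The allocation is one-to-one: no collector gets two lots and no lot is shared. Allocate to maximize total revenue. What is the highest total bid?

Maximum total: $785

Optimal: Costa→Lot G ($179), Leclerc→Lot D ($177), Ghosh→Lot A ($177), Lindqvist→Lot E ($95), Tanaka→Lot C ($157) — total 179+177+177+95+157 = $785.
Column-greedy (each lot in turn goes to its best remaining collector) gives $690, worse by 95.
Swapping Tanaka↔Lindqvist (Tanaka→Lot E $93, Lindqvist→Lot C $108) loses 51.
Checked against all permutations: $785 is optimal.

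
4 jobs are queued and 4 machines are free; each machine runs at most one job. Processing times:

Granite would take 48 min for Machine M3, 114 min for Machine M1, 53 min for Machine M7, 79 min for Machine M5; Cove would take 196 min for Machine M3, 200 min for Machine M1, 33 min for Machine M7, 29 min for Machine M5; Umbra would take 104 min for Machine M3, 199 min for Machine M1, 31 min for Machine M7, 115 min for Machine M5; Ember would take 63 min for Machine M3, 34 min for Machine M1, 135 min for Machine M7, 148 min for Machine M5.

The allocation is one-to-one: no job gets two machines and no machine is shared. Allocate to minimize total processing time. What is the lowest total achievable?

Min total: 142 min

Optimal: Granite→Machine M3 (48 min), Cove→Machine M5 (29 min), Umbra→Machine M7 (31 min), Ember→Machine M1 (34 min) — total 48+29+31+34 = 142 min.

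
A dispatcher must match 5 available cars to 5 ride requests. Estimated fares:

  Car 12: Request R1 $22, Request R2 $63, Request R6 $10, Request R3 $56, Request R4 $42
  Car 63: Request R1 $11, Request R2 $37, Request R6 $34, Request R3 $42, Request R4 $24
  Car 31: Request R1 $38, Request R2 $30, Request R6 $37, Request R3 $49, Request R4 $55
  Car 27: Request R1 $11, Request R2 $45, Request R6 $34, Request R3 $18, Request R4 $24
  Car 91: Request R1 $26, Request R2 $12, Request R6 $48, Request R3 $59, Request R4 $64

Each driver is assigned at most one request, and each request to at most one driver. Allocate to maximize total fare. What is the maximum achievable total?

Optimal: Car 12→Request R2 ($63), Car 63→Request R3 ($42), Car 31→Request R1 ($38), Car 27→Request R6 ($34), Car 91→Request R4 ($64) — total 63+42+38+34+64 = $241.
Max-entry greedy (repeatedly take the single best remaining cell) gives $221, worse by 20.
Next-best assignment: Car 12→Request R3, Car 63→Request R6, Car 31→Request R1, Car 27→Request R2, Car 91→Request R4 = $237.

Max total: $241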